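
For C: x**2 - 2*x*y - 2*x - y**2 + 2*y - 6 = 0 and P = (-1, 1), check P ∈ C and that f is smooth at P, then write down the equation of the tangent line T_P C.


Tangent line at P: -6*x + 2*y - 8 = 0.

Step 1: f(-1, 1) = 0, so P lies on C.
Step 2: partial derivatives
  f_x(x, y) = 2*x - 2*y - 2, f_y(x, y) = -2*x - 2*y + 2.
  f_x(P) = -6, f_y(P) = 2 (gradient nonzero, so P is smooth).
Step 3: tangent line at P: -6·(x − -1) + 2·(y − 1) = 0.
Expanding: -6*x + 2*y - 8 = 0.


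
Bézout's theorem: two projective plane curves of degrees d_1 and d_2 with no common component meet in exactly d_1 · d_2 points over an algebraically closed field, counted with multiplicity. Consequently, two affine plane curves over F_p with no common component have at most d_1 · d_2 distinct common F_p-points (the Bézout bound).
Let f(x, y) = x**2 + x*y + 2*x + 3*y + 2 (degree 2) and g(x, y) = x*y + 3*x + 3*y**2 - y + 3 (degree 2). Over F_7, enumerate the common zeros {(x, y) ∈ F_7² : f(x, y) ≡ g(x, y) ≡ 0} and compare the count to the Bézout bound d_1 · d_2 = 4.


Common zeros: {(6, 3)}; count = 1; Bézout bound = 4.

deg(f) = 2, deg(g) = 2, so Bézout bound = 4.
Scan x ∈ F_7. For each x, list the y ∈ F_7 with f(x, y) ≡ 0 and those with g(x, y) ≡ 0 (mod 7); the common zeros in that column are the intersection.
  x = 0: f ≡ 0 at y ∈ {4}; g ≡ 0 at y ∈ {6}; common: ∅.
  x = 1: f ≡ 0 at y ∈ {4}; g ≡ 0 at y ∈ ∅; common: ∅.
  x = 2: f ≡ 0 at y ∈ {5}; g ≡ 0 at y ∈ ∅; common: ∅.
  x = 3: f ≡ 0 at y ∈ {3}; g ≡ 0 at y ∈ {2}; common: ∅.
  x = 4: f ≡ 0 at y ∈ ∅; g ≡ 0 at y ∈ {1, 5}; common: ∅.
  x = 5: f ≡ 0 at y ∈ {5}; g ≡ 0 at y ∈ ∅; common: ∅.
  x = 6: f ≡ 0 at y ∈ {3}; g ≡ 0 at y ∈ {0, 3}; common: {3}.
Collecting: common zeros = {(6, 3)}, so the count is 1.
Comparison with the Bézout bound: 1 ≤ 4 = deg(f)·deg(g), as expected for curves with no common component (the affine F_7-count falls short of the bound because intersections may lie at infinity, over extension fields, or carry multiplicity).


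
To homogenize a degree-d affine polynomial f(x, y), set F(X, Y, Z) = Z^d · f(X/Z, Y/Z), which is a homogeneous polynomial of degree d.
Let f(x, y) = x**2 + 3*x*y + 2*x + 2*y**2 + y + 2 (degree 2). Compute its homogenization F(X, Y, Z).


F(X, Y, Z) = X**2 + 3*X*Y + 2*X*Z + 2*Y**2 + Y*Z + 2*Z**2

deg(f) = 2.
Substitute x = X/Z, y = Y/Z into f, then multiply by Z^2.
  monomial 1·x^2·y^0 ↦ 1·X^2·Y^0·Z^0.
  monomial 3·x^1·y^1 ↦ 3·X^1·Y^1·Z^0.
  monomial 2·x^1·y^0 ↦ 2·X^1·Y^0·Z^1.
  monomial 2·x^0·y^2 ↦ 2·X^0·Y^2·Z^0.
  monomial 1·x^0·y^1 ↦ 1·X^0·Y^1·Z^1.
  monomial 2·x^0·y^0 ↦ 2·X^0·Y^0·Z^2.
Collecting: F(X, Y, Z) = X**2 + 3*X*Y + 2*X*Z + 2*Y**2 + Y*Z + 2*Z**2.


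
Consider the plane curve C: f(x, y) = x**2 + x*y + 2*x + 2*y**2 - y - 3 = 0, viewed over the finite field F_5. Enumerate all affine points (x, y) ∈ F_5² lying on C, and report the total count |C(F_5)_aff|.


Affine F_5-points: {(0, 4), (1, 0), (2, 0), (2, 2), (4, 2), (4, 4)}; count = 6.

For each of the 25 pairs (x, y) ∈ F_5², evaluate f(x, y) mod 5. Record the zeros.
  x = 0: [0↦2, 1↦3, 2↦3, 3↦2, 4↦0]  zeros at y ∈ {4}
  x = 1: [0↦0, 1↦2, 2↦3, 3↦3, 4↦2]  zeros at y ∈ {0}
  x = 2: [0↦0, 1↦3, 2↦0, 3↦1, 4↦1]  zeros at y ∈ {0, 2}
  x = 3: [0↦2, 1↦1, 2↦4, 3↦1, 4↦2]  zeros at y ∈ ∅
  x = 4: [0↦1, 1↦1, 2↦0, 3↦3, 4↦0]  zeros at y ∈ {2, 4}
Collecting zeros: affine points = {(0, 4), (1, 0), (2, 0), (2, 2), (4, 2), (4, 4)}.
Total count |C(F_5)_aff| = 6.


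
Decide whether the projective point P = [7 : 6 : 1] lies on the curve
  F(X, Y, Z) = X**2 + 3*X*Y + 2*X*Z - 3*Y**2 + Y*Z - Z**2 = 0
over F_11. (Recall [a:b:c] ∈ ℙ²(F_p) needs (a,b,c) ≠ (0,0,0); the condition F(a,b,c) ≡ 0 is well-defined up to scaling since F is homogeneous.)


F(7,6,1) ≡ 9 (mod 11); P is NOT on the curve.

Evaluate F(7, 6, 1) term-by-term (mod 11).
  X**2 ↦ 1·49·1·1 = 49
  3*X*Y ↦ 3·7·6·1 = 126
  2*X*Z ↦ 2·7·1·1 = 14
  -3*Y**2 ↦ -3·1·36·1 = -108
  Y*Z ↦ 1·1·6·1 = 6
  -Z**2 ↦ -1·1·1·1 = -1
Sum: F(7, 6, 1) = (49) + (126) + (14) + (-108) + (6) + (-1) = 86.
Reducing mod 11: 86 ≡ 9 (mod 11).
Since F(a, b, c) ≡ 9 ≠ 0 (mod 11), P does NOT lie on the curve.


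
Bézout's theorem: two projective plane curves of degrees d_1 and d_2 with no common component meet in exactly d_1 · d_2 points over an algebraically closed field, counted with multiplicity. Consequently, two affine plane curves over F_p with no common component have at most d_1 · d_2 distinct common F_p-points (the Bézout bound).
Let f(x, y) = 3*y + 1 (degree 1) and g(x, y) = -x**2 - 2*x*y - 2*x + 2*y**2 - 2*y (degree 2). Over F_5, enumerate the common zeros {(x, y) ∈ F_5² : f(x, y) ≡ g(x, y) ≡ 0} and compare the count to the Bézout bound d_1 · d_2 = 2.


Common zeros: ∅; count = 0; Bézout bound = 2.

deg(f) = 1, deg(g) = 2, so Bézout bound = 2.
Scan x ∈ F_5. For each x, list the y ∈ F_5 with f(x, y) ≡ 0 and those with g(x, y) ≡ 0 (mod 5); the common zeros in that column are the intersection.
  x = 0: f ≡ 0 at y ∈ {3}; g ≡ 0 at y ∈ {0, 1}; common: ∅.
  x = 1: f ≡ 0 at y ∈ {3}; g ≡ 0 at y ∈ {1}; common: ∅.
  x = 2: f ≡ 0 at y ∈ {3}; g ≡ 0 at y ∈ {4}; common: ∅.
  x = 3: f ≡ 0 at y ∈ {3}; g ≡ 0 at y ∈ {0, 4}; common: ∅.
  x = 4: f ≡ 0 at y ∈ {3}; g ≡ 0 at y ∈ ∅; common: ∅.
Collecting: common zeros = ∅, so the count is 0.
Comparison with the Bézout bound: 0 ≤ 2 = deg(f)·deg(g), as expected for curves with no common component (the affine F_5-count falls short of the bound because intersections may lie at infinity, over extension fields, or carry multiplicity).


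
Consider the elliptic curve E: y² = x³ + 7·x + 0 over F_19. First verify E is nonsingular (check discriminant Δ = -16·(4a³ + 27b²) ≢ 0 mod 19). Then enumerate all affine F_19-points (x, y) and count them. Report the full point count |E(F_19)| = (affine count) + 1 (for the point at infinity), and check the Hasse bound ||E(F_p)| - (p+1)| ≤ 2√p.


Affine points = {(0, 0), (4, 4), (4, 15), (6, 7), (6, 12), (8, 6), (8, 13), (10, 5), (10, 14), (12, 8), (12, 11), (14, 7), (14, 12), (16, 3), (16, 16), (17, 4), (17, 15), (18, 7), (18, 12)}; affine count = 19; |E(F_19)| = 20.

Discriminant check: Δ ∝ 4a³ + 27b² = 4·7³ + 27·0² = 4·343 + 27·0 ≡ 4 (mod 19). Nonzero ⇒ E is nonsingular.
For each x ∈ F_19, compute rhs = x³ + 7·x + 0 mod 19, then count y ∈ F_19 with y² ≡ rhs.
  x = 0: rhs = 0, matching y values: 0 (1 points).
  x = 1: rhs = 8, matching y values: none (0 points).
  x = 2: rhs = 3, matching y values: none (0 points).
  x = 3: rhs = 10, matching y values: none (0 points).
  x = 4: rhs = 16, matching y values: 4, 15 (2 points).
  x = 5: rhs = 8, matching y values: none (0 points).
  x = 6: rhs = 11, matching y values: 7, 12 (2 points).
  x = 7: rhs = 12, matching y values: none (0 points).
  x = 8: rhs = 17, matching y values: 6, 13 (2 points).
  x = 9: rhs = 13, matching y values: none (0 points).
  x = 10: rhs = 6, matching y values: 5, 14 (2 points).
  x = 11: rhs = 2, matching y values: none (0 points).
  x = 12: rhs = 7, matching y values: 8, 11 (2 points).
  x = 13: rhs = 8, matching y values: none (0 points).
  x = 14: rhs = 11, matching y values: 7, 12 (2 points).
  x = 15: rhs = 3, matching y values: none (0 points).
  x = 16: rhs = 9, matching y values: 3, 16 (2 points).
  x = 17: rhs = 16, matching y values: 4, 15 (2 points).
  x = 18: rhs = 11, matching y values: 7, 12 (2 points).
Total affine count: 19.
Full point count |E(F_19)| = 19 + 1 = 20.
Hasse bound: |20 − (19+1)| = |0| = 0 ≤ 2√19 ≈ 8.7178 ✓.


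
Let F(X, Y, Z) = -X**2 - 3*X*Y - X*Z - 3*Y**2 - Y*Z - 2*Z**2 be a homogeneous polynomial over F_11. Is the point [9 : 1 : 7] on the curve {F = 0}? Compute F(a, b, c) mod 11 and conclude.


F(9,1,7) ≡ 7 (mod 11); P is NOT on the curve.

Evaluate F(9, 1, 7) term-by-term (mod 11).
  -X**2 ↦ -1·81·1·1 = -81
  -3*X*Y ↦ -3·9·1·1 = -27
  -X*Z ↦ -1·9·1·7 = -63
  -3*Y**2 ↦ -3·1·1·1 = -3
  -Y*Z ↦ -1·1·1·7 = -7
  -2*Z**2 ↦ -2·1·1·49 = -98
Sum: F(9, 1, 7) = (-81) + (-27) + (-63) + (-3) + (-7) + (-98) = -279.
Reducing mod 11: -279 ≡ 7 (mod 11).
Since F(a, b, c) ≡ 7 ≠ 0 (mod 11), P does NOT lie on the curve.


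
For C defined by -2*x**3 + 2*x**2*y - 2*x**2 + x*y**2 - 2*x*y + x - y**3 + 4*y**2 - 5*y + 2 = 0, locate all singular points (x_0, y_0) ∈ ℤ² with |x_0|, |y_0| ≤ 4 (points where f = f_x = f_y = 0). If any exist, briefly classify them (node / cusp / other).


Singular points: {(0, 1)}; classification: cusp.

Compute partial derivatives:
  f_x = -6*x**2 + 4*x*y - 4*x + y**2 - 2*y + 1.
  f_y = 2*x**2 + 2*x*y - 2*x - 3*y**2 + 8*y - 5.
Scan x_0 ∈ {−4, ..., 4}. For each x_0, f_y(x_0, y) is a polynomial in y; find its integer roots y ∈ {−4, ..., 4}, then test f_x and f at those candidates.
  x = -4: f_y(-4, y) = 35 - 3*y**2; no integer root y with |y| ≤ 4.
  x = -3: f_y(-3, y) = -3*y**2 + 2*y + 19; no integer root y with |y| ≤ 4.
  x = -2: f_y(-2, y) = -3*y**2 + 4*y + 7; vanishes at y ∈ {-1}. (-2, -1): f_x = -4 ≠ 0.
  x = -1: f_y(-1, y) = -3*y**2 + 6*y - 1; no integer root y with |y| ≤ 4.
  x = 0: f_y(0, y) = -3*y**2 + 8*y - 5; vanishes at y ∈ {1}. (0, 1): f_x = 0, f = 0 — SINGULAR.
  x = 1: f_y(1, y) = -3*y**2 + 10*y - 5; no integer root y with |y| ≤ 4.
  x = 2: f_y(2, y) = -3*y**2 + 12*y - 1; no integer root y with |y| ≤ 4.
  x = 3: f_y(3, y) = -3*y**2 + 14*y + 7; no integer root y with |y| ≤ 4.
  x = 4: f_y(4, y) = -3*y**2 + 16*y + 19; vanishes at y ∈ {-1}. (4, -1): f_x = -124 ≠ 0.
Only singular point on the grid: (0, 1).
Classify: substitute x = 0 + u, y = 1 + v and expand: f = -2*u**3 + 2*u**2*v + u*v**2 - v**3 + v**2.
No constant or linear terms (consistent with a singular point). Quadratic part: v**2. Cubic part: -2*u**3 + 2*u**2*v + u*v**2 - v**3.
The quadratic part v**2 is a perfect square, so there is a single (double) tangent line v = 0, i.e. y = 1. Restricting the cubic part to that line (v = 0) leaves -2*u**3 ≠ 0, so f is not divisible by v and the branch is v² ≈ 2*u**3 to lowest order — this is a cusp.
Classification: cusp.


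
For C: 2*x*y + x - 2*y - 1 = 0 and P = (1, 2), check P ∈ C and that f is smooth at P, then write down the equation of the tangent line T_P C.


Tangent line at P: 5*x - 5 = 0.

Step 1: f(1, 2) = 0, so P lies on C.
Step 2: partial derivatives
  f_x(x, y) = 2*y + 1, f_y(x, y) = 2*x - 2.
  f_x(P) = 5, f_y(P) = 0 (gradient nonzero, so P is smooth).
Step 3: tangent line at P: 5·(x − 1) + 0·(y − 2) = 0.
Expanding: 5*x - 5 = 0.


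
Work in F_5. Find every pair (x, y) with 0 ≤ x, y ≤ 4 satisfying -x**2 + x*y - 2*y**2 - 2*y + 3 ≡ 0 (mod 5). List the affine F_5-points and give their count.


Affine F_5-points: {(4, 3)}; count = 1.

For each of the 25 pairs (x, y) ∈ F_5², evaluate f(x, y) mod 5. Record the zeros.
  x = 0: [0↦3, 1↦4, 2↦1, 3↦4, 4↦3]  zeros at y ∈ ∅
  x = 1: [0↦2, 1↦4, 2↦2, 3↦1, 4↦1]  zeros at y ∈ ∅
  x = 2: [0↦4, 1↦2, 2↦1, 3↦1, 4↦2]  zeros at y ∈ ∅
  x = 3: [0↦4, 1↦3, 2↦3, 3↦4, 4↦1]  zeros at y ∈ ∅
  x = 4: [0↦2, 1↦2, 2↦3, 3↦0, 4↦3]  zeros at y ∈ {3}
Collecting zeros: affine points = {(4, 3)}.
Total count |C(F_5)_aff| = 1.


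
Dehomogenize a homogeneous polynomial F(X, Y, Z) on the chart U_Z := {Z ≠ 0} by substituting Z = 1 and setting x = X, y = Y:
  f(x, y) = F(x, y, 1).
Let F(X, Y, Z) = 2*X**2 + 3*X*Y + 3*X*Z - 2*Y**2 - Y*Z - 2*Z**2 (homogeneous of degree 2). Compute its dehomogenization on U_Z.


f(x, y) = 2*x**2 + 3*x*y + 3*x - 2*y**2 - y - 2

On U_Z we set Z = 1. Each monomial c·X^i·Y^j·Z^k in F becomes c·x^i·y^j·1^k = c·x^i·y^j.
Substituting Z = 1: F(X, Y, 1) = 2*x**2 + 3*x*y + 3*x - 2*y**2 - y - 2.
Note: deg(f) ≤ deg(F) = 2; strict inequality happens when F is divisible by Z (lost terms).


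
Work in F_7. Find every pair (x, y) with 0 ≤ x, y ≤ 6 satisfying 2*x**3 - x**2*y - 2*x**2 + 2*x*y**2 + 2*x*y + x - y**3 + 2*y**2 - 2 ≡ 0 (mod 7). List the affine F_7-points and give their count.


Affine F_7-points: {(0, 5), (1, 5), (2, 3), (3, 6), (4, 0), (5, 0), (5, 6), (6, 0), (6, 2), (6, 5)}; count = 10.

For each of the 49 pairs (x, y) ∈ F_7², evaluate f(x, y) mod 7. Record the zeros.
  x = 0: [0↦5, 1↦6, 2↦5, 3↦3, 4↦1, 5↦0, 6↦1]  zeros at y ∈ {5}
  x = 1: [0↦6, 1↦3, 2↦2, 3↦4, 4↦3, 5↦0, 6↦3]  zeros at y ∈ {5}
  x = 2: [0↦1, 1↦6, 2↦3, 3↦0, 4↦5, 5↦5, 6↦1]  zeros at y ∈ {3}
  x = 3: [0↦2, 1↦6, 2↦6, 3↦3, 4↦5, 5↦6, 6↦0]  zeros at y ∈ {6}
  x = 4: [0↦0, 1↦1, 2↦2, 3↦4, 4↦1, 5↦1, 6↦5]  zeros at y ∈ {0}
  x = 5: [0↦0, 1↦3, 2↦3, 3↦1, 4↦5, 5↦2, 6↦0]  zeros at y ∈ {0, 6}
  x = 6: [0↦0, 1↦3, 2↦0, 3↦6, 4↦1, 5↦0, 6↦4]  zeros at y ∈ {0, 2, 5}
Collecting zeros: affine points = {(0, 5), (1, 5), (2, 3), (3, 6), (4, 0), (5, 0), (5, 6), (6, 0), (6, 2), (6, 5)}.
Total count |C(F_7)_aff| = 10.


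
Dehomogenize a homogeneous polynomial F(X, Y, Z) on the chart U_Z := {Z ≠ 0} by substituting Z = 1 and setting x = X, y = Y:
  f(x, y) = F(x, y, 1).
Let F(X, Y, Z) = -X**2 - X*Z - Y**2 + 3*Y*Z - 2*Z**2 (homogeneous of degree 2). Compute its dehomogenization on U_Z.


f(x, y) = -x**2 - x - y**2 + 3*y - 2

On U_Z we set Z = 1. Each monomial c·X^i·Y^j·Z^k in F becomes c·x^i·y^j·1^k = c·x^i·y^j.
Substituting Z = 1: F(X, Y, 1) = -x**2 - x - y**2 + 3*y - 2.
Note: deg(f) ≤ deg(F) = 2; strict inequality happens when F is divisible by Z (lost terms).


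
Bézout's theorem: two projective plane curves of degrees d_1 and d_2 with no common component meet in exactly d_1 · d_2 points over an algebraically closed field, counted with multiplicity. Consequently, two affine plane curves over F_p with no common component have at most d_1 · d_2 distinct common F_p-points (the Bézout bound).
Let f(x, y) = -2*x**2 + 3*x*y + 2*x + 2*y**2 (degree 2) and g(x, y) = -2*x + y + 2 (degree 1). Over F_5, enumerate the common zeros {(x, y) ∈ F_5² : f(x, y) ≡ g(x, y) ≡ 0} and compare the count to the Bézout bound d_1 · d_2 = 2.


Common zeros: {(1, 0), (4, 1)}; count = 2; Bézout bound = 2.

deg(f) = 2, deg(g) = 1, so Bézout bound = 2.
Scan x ∈ F_5. For each x, list the y ∈ F_5 with f(x, y) ≡ 0 and those with g(x, y) ≡ 0 (mod 5); the common zeros in that column are the intersection.
  x = 0: f ≡ 0 at y ∈ {0}; g ≡ 0 at y ∈ {3}; common: ∅.
  x = 1: f ≡ 0 at y ∈ {0, 1}; g ≡ 0 at y ∈ {0}; common: {0}.
  x = 2: f ≡ 0 at y ∈ ∅; g ≡ 0 at y ∈ {2}; common: ∅.
  x = 3: f ≡ 0 at y ∈ ∅; g ≡ 0 at y ∈ {4}; common: ∅.
  x = 4: f ≡ 0 at y ∈ {1, 3}; g ≡ 0 at y ∈ {1}; common: {1}.
Collecting: common zeros = {(1, 0), (4, 1)}, so the count is 2.
Comparison with the Bézout bound: 2 ≤ 2 = deg(f)·deg(g), as expected for curves with no common component (the bound is attained).


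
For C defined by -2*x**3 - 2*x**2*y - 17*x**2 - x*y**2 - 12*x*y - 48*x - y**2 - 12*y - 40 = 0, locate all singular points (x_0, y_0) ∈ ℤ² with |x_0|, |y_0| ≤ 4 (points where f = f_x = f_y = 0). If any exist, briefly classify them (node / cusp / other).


Singular points: {(-2, -2)}; classification: node.

Compute partial derivatives:
  f_x = -6*x**2 - 4*x*y - 34*x - y**2 - 12*y - 48.
  f_y = -2*x**2 - 2*x*y - 12*x - 2*y - 12.
Scan x_0 ∈ {−4, ..., 4}. For each x_0, f_y(x_0, y) is a polynomial in y; find its integer roots y ∈ {−4, ..., 4}, then test f_x and f at those candidates.
  x = -4: f_y(-4, y) = 6*y + 4; no integer root y with |y| ≤ 4.
  x = -3: f_y(-3, y) = 4*y + 6; no integer root y with |y| ≤ 4.
  x = -2: f_y(-2, y) = 2*y + 4; vanishes at y ∈ {-2}. (-2, -2): f_x = 0, f = 0 — SINGULAR.
  x = -1: f_y(-1, y) = -2; no integer root y with |y| ≤ 4.
  x = 0: f_y(0, y) = -2*y - 12; no integer root y with |y| ≤ 4.
  x = 1: f_y(1, y) = -4*y - 26; no integer root y with |y| ≤ 4.
  x = 2: f_y(2, y) = -6*y - 44; no integer root y with |y| ≤ 4.
  x = 3: f_y(3, y) = -8*y - 66; no integer root y with |y| ≤ 4.
  x = 4: f_y(4, y) = -10*y - 92; no integer root y with |y| ≤ 4.
Only singular point on the grid: (-2, -2).
Classify: substitute x = -2 + u, y = -2 + v and expand: f = -2*u**3 - 2*u**2*v - u**2 - u*v**2 + v**2.
No constant or linear terms (consistent with a singular point). Quadratic part: -u**2 + v**2. Cubic part: -2*u**3 - 2*u**2*v - u*v**2.
The quadratic part v**2 - u**2 = (v − u)(v + u) splits into two distinct linear factors, so there are two distinct tangent lines y − -2 = ±(x − -2) — this is a node (ordinary double point).
Classification: node.


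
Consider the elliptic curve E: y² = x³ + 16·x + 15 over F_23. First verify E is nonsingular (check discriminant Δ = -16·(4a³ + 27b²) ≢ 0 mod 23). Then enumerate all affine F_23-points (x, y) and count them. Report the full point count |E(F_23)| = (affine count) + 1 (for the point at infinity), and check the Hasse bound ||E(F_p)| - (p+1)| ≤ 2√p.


Affine points = {(1, 3), (1, 20), (2, 3), (2, 20), (5, 6), (5, 17), (10, 5), (10, 18), (11, 2), (11, 21), (12, 7), (12, 16), (14, 4), (14, 19), (17, 5), (17, 18), (19, 5), (19, 18), (20, 3), (20, 20)}; affine count = 20; |E(F_23)| = 21.

Discriminant check: Δ ∝ 4a³ + 27b² = 4·16³ + 27·15² = 4·4096 + 27·225 ≡ 11 (mod 23). Nonzero ⇒ E is nonsingular.
For each x ∈ F_23, compute rhs = x³ + 16·x + 15 mod 23, then count y ∈ F_23 with y² ≡ rhs.
  x = 0: rhs = 15, matching y values: none (0 points).
  x = 1: rhs = 9, matching y values: 3, 20 (2 points).
  x = 2: rhs = 9, matching y values: 3, 20 (2 points).
  x = 3: rhs = 21, matching y values: none (0 points).
  x = 4: rhs = 5, matching y values: none (0 points).
  x = 5: rhs = 13, matching y values: 6, 17 (2 points).
  x = 6: rhs = 5, matching y values: none (0 points).
  x = 7: rhs = 10, matching y values: none (0 points).
  x = 8: rhs = 11, matching y values: none (0 points).
  x = 9: rhs = 14, matching y values: none (0 points).
  x = 10: rhs = 2, matching y values: 5, 18 (2 points).
  x = 11: rhs = 4, matching y values: 2, 21 (2 points).
  x = 12: rhs = 3, matching y values: 7, 16 (2 points).
  x = 13: rhs = 5, matching y values: none (0 points).
  x = 14: rhs = 16, matching y values: 4, 19 (2 points).
  x = 15: rhs = 19, matching y values: none (0 points).
  x = 16: rhs = 20, matching y values: none (0 points).
  x = 17: rhs = 2, matching y values: 5, 18 (2 points).
  x = 18: rhs = 17, matching y values: none (0 points).
  x = 19: rhs = 2, matching y values: 5, 18 (2 points).
  x = 20: rhs = 9, matching y values: 3, 20 (2 points).
  x = 21: rhs = 21, matching y values: none (0 points).
  x = 22: rhs = 21, matching y values: none (0 points).
Total affine count: 20.
Full point count |E(F_23)| = 20 + 1 = 21.
Hasse bound: |21 − (23+1)| = |-3| = 3 ≤ 2√23 ≈ 9.5917 ✓.


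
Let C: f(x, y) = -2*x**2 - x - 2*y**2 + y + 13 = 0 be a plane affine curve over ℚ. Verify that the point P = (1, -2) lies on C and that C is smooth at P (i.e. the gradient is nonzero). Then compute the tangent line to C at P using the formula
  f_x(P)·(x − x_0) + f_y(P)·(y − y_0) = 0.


Tangent line at P: -5*x + 9*y + 23 = 0.

Step 1: f(1, -2) = 0, so P lies on C.
Step 2: partial derivatives
  f_x(x, y) = -4*x - 1, f_y(x, y) = 1 - 4*y.
  f_x(P) = -5, f_y(P) = 9 (gradient nonzero, so P is smooth).
Step 3: tangent line at P: -5·(x − 1) + 9·(y − -2) = 0.
Expanding: -5*x + 9*y + 23 = 0.


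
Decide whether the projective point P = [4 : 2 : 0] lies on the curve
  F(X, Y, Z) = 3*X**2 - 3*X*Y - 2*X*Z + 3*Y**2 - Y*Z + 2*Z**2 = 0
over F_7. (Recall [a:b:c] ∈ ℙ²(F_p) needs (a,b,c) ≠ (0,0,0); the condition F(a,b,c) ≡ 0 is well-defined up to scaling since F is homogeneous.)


F(4,2,0) ≡ 1 (mod 7); P is NOT on the curve.

Evaluate F(4, 2, 0) term-by-term (mod 7).
  3*X**2 ↦ 3·16·1·1 = 48
  -3*X*Y ↦ -3·4·2·1 = -24
  -2*X*Z ↦ -2·4·1·0 = 0
  3*Y**2 ↦ 3·1·4·1 = 12
  -Y*Z ↦ -1·1·2·0 = 0
  2*Z**2 ↦ 2·1·1·0 = 0
Sum: F(4, 2, 0) = (48) + (-24) + (0) + (12) + (0) + (0) = 36.
Reducing mod 7: 36 ≡ 1 (mod 7).
Since F(a, b, c) ≡ 1 ≠ 0 (mod 7), P does NOT lie on the curve.


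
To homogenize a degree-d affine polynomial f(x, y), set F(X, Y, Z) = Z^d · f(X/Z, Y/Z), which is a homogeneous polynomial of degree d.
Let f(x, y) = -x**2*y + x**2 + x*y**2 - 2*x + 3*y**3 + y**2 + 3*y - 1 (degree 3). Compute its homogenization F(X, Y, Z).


F(X, Y, Z) = -X**2*Y + X**2*Z + X*Y**2 - 2*X*Z**2 + 3*Y**3 + Y**2*Z + 3*Y*Z**2 - Z**3

deg(f) = 3.
Substitute x = X/Z, y = Y/Z into f, then multiply by Z^3.
  monomial -1·x^2·y^1 ↦ -1·X^2·Y^1·Z^0.
  monomial 1·x^2·y^0 ↦ 1·X^2·Y^0·Z^1.
  monomial 1·x^1·y^2 ↦ 1·X^1·Y^2·Z^0.
  monomial -2·x^1·y^0 ↦ -2·X^1·Y^0·Z^2.
  monomial 3·x^0·y^3 ↦ 3·X^0·Y^3·Z^0.
  monomial 1·x^0·y^2 ↦ 1·X^0·Y^2·Z^1.
  monomial 3·x^0·y^1 ↦ 3·X^0·Y^1·Z^2.
  monomial -1·x^0·y^0 ↦ -1·X^0·Y^0·Z^3.
Collecting: F(X, Y, Z) = -X**2*Y + X**2*Z + X*Y**2 - 2*X*Z**2 + 3*Y**3 + Y**2*Z + 3*Y*Z**2 - Z**3.


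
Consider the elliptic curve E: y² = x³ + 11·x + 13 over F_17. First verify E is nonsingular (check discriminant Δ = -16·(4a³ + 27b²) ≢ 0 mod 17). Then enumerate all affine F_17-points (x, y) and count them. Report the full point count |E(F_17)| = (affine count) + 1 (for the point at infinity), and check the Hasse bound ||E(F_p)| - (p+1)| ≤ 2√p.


Affine points = {(0, 8), (0, 9), (1, 5), (1, 12), (2, 3), (2, 14), (4, 6), (4, 11), (7, 5), (7, 12), (8, 1), (8, 16), (9, 5), (9, 12), (10, 1), (10, 16), (14, 2), (14, 15), (15, 0), (16, 1), (16, 16)}; affine count = 21; |E(F_17)| = 22.

Discriminant check: Δ ∝ 4a³ + 27b² = 4·11³ + 27·13² = 4·1331 + 27·169 ≡ 10 (mod 17). Nonzero ⇒ E is nonsingular.
For each x ∈ F_17, compute rhs = x³ + 11·x + 13 mod 17, then count y ∈ F_17 with y² ≡ rhs.
  x = 0: rhs = 13, matching y values: 8, 9 (2 points).
  x = 1: rhs = 8, matching y values: 5, 12 (2 points).
  x = 2: rhs = 9, matching y values: 3, 14 (2 points).
  x = 3: rhs = 5, matching y values: none (0 points).
  x = 4: rhs = 2, matching y values: 6, 11 (2 points).
  x = 5: rhs = 6, matching y values: none (0 points).
  x = 6: rhs = 6, matching y values: none (0 points).
  x = 7: rhs = 8, matching y values: 5, 12 (2 points).
  x = 8: rhs = 1, matching y values: 1, 16 (2 points).
  x = 9: rhs = 8, matching y values: 5, 12 (2 points).
  x = 10: rhs = 1, matching y values: 1, 16 (2 points).
  x = 11: rhs = 3, matching y values: none (0 points).
  x = 12: rhs = 3, matching y values: none (0 points).
  x = 13: rhs = 7, matching y values: none (0 points).
  x = 14: rhs = 4, matching y values: 2, 15 (2 points).
  x = 15: rhs = 0, matching y values: 0 (1 points).
  x = 16: rhs = 1, matching y values: 1, 16 (2 points).
Total affine count: 21.
Full point count |E(F_17)| = 21 + 1 = 22.
Hasse bound: |22 − (17+1)| = |4| = 4 ≤ 2√17 ≈ 8.2462 ✓.


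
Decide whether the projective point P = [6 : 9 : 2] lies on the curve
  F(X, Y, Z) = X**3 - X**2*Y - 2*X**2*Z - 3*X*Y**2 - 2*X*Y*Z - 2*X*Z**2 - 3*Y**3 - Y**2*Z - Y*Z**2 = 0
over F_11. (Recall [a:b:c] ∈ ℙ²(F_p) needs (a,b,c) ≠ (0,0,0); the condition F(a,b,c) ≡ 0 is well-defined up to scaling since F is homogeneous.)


F(6,9,2) ≡ 8 (mod 11); P is NOT on the curve.

Evaluate F(6, 9, 2) term-by-term (mod 11).
  X**3 ↦ 1·216·1·1 = 216
  -X**2*Y ↦ -1·36·9·1 = -324
  -2*X**2*Z ↦ -2·36·1·2 = -144
  -3*X*Y**2 ↦ -3·6·81·1 = -1458
  -2*X*Y*Z ↦ -2·6·9·2 = -216
  -2*X*Z**2 ↦ -2·6·1·4 = -48
  -3*Y**3 ↦ -3·1·729·1 = -2187
  -Y**2*Z ↦ -1·1·81·2 = -162
  -Y*Z**2 ↦ -1·1·9·4 = -36
Sum: F(6, 9, 2) = (216) + (-324) + (-144) + (-1458) + (-216) + (-48) + (-2187) + (-162) + (-36) = -4359.
Reducing mod 11: -4359 ≡ 8 (mod 11).
Since F(a, b, c) ≡ 8 ≠ 0 (mod 11), P does NOT lie on the curve.


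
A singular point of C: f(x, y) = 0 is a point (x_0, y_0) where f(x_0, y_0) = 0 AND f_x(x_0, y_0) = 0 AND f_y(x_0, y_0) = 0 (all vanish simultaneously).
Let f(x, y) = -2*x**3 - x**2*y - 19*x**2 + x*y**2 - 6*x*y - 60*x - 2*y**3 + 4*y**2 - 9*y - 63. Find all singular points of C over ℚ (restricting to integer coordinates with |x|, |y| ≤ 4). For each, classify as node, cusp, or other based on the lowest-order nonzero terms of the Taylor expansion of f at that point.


Singular points: {(-3, 0)}; classification: node.

Compute partial derivatives:
  f_x = -6*x**2 - 2*x*y - 38*x + y**2 - 6*y - 60.
  f_y = -x**2 + 2*x*y - 6*x - 6*y**2 + 8*y - 9.
Scan x_0 ∈ {−4, ..., 4}. For each x_0, f_y(x_0, y) is a polynomial in y; find its integer roots y ∈ {−4, ..., 4}, then test f_x and f at those candidates.
  x = -4: f_y(-4, y) = -6*y**2 - 1; no integer root y with |y| ≤ 4.
  x = -3: f_y(-3, y) = -6*y**2 + 2*y; vanishes at y ∈ {0}. (-3, 0): f_x = 0, f = 0 — SINGULAR.
  x = -2: f_y(-2, y) = -6*y**2 + 4*y - 1; no integer root y with |y| ≤ 4.
  x = -1: f_y(-1, y) = -6*y**2 + 6*y - 4; no integer root y with |y| ≤ 4.
  x = 0: f_y(0, y) = -6*y**2 + 8*y - 9; no integer root y with |y| ≤ 4.
  x = 1: f_y(1, y) = -6*y**2 + 10*y - 16; no integer root y with |y| ≤ 4.
  x = 2: f_y(2, y) = -6*y**2 + 12*y - 25; no integer root y with |y| ≤ 4.
  x = 3: f_y(3, y) = -6*y**2 + 14*y - 36; no integer root y with |y| ≤ 4.
  x = 4: f_y(4, y) = -6*y**2 + 16*y - 49; no integer root y with |y| ≤ 4.
Only singular point on the grid: (-3, 0).
Classify: substitute x = -3 + u, y = 0 + v and expand: f = -2*u**3 - u**2*v - u**2 + u*v**2 - 2*v**3 + v**2.
No constant or linear terms (consistent with a singular point). Quadratic part: -u**2 + v**2. Cubic part: -2*u**3 - u**2*v + u*v**2 - 2*v**3.
The quadratic part v**2 - u**2 = (v − u)(v + u) splits into two distinct linear factors, so there are two distinct tangent lines y − 0 = ±(x − -3) — this is a node (ordinary double point).
Classification: node.


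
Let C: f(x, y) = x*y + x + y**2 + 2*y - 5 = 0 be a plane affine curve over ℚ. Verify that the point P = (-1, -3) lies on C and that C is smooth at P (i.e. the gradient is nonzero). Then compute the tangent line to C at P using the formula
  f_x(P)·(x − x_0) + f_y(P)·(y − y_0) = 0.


Tangent line at P: -2*x - 5*y - 17 = 0.

Step 1: f(-1, -3) = 0, so P lies on C.
Step 2: partial derivatives
  f_x(x, y) = y + 1, f_y(x, y) = x + 2*y + 2.
  f_x(P) = -2, f_y(P) = -5 (gradient nonzero, so P is smooth).
Step 3: tangent line at P: -2·(x − -1) + -5·(y − -3) = 0.
Expanding: -2*x - 5*y - 17 = 0.


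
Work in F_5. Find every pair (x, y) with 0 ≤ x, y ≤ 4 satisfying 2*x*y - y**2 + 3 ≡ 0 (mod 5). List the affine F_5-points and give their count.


Affine F_5-points: {(1, 3), (1, 4), (4, 1), (4, 2)}; count = 4.

For each of the 25 pairs (x, y) ∈ F_5², evaluate f(x, y) mod 5. Record the zeros.
  x = 0: [0↦3, 1↦2, 2↦4, 3↦4, 4↦2]  zeros at y ∈ ∅
  x = 1: [0↦3, 1↦4, 2↦3, 3↦0, 4↦0]  zeros at y ∈ {3, 4}
  x = 2: [0↦3, 1↦1, 2↦2, 3↦1, 4↦3]  zeros at y ∈ ∅
  x = 3: [0↦3, 1↦3, 2↦1, 3↦2, 4↦1]  zeros at y ∈ ∅
  x = 4: [0↦3, 1↦0, 2↦0, 3↦3, 4↦4]  zeros at y ∈ {1, 2}
Collecting zeros: affine points = {(1, 3), (1, 4), (4, 1), (4, 2)}.
Total count |C(F_5)_aff| = 4.


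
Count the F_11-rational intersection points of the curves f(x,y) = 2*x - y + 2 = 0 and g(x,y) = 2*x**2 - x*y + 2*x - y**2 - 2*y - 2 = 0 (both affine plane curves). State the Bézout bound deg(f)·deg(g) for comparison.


Common zeros: ∅; count = 0; Bézout bound = 2.

deg(f) = 1, deg(g) = 2, so Bézout bound = 2.
Scan x ∈ F_11. For each x, list the y ∈ F_11 with f(x, y) ≡ 0 and those with g(x, y) ≡ 0 (mod 11); the common zeros in that column are the intersection.
  x = 0: f ≡ 0 at y ∈ {2}; g ≡ 0 at y ∈ ∅; common: ∅.
  x = 1: f ≡ 0 at y ∈ {4}; g ≡ 0 at y ∈ ∅; common: ∅.
  x = 2: f ≡ 0 at y ∈ {6}; g ≡ 0 at y ∈ {3, 4}; common: ∅.
  x = 3: f ≡ 0 at y ∈ {8}; g ≡ 0 at y ∈ {0, 6}; common: ∅.
  x = 4: f ≡ 0 at y ∈ {10}; g ≡ 0 at y ∈ {2, 3}; common: ∅.
  x = 5: f ≡ 0 at y ∈ {1}; g ≡ 0 at y ∈ ∅; common: ∅.
  x = 6: f ≡ 0 at y ∈ {3}; g ≡ 0 at y ∈ ∅; common: ∅.
  x = 7: f ≡ 0 at y ∈ {5}; g ≡ 0 at y ∈ {0, 2}; common: ∅.
  x = 8: f ≡ 0 at y ∈ {7}; g ≡ 0 at y ∈ ∅; common: ∅.
  x = 9: f ≡ 0 at y ∈ {9}; g ≡ 0 at y ∈ ∅; common: ∅.
  x = 10: f ≡ 0 at y ∈ {0}; g ≡ 0 at y ∈ {4, 6}; common: ∅.
Collecting: common zeros = ∅, so the count is 0.
Comparison with the Bézout bound: 0 ≤ 2 = deg(f)·deg(g), as expected for curves with no common component (the affine F_11-count falls short of the bound because intersections may lie at infinity, over extension fields, or carry multiplicity).


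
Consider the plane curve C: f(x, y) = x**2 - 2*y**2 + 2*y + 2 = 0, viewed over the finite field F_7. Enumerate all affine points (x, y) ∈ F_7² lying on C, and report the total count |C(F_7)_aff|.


Affine F_7-points: {(1, 4), (3, 2), (3, 6), (4, 2), (4, 6), (6, 4)}; count = 6.

For each of the 49 pairs (x, y) ∈ F_7², evaluate f(x, y) mod 7. Record the zeros.
  x = 0: [0↦2, 1↦2, 2↦5, 3↦4, 4↦6, 5↦4, 6↦5]  zeros at y ∈ ∅
  x = 1: [0↦3, 1↦3, 2↦6, 3↦5, 4↦0, 5↦5, 6↦6]  zeros at y ∈ {4}
  x = 2: [0↦6, 1↦6, 2↦2, 3↦1, 4↦3, 5↦1, 6↦2]  zeros at y ∈ ∅
  x = 3: [0↦4, 1↦4, 2↦0, 3↦6, 4↦1, 5↦6, 6↦0]  zeros at y ∈ {2, 6}
  x = 4: [0↦4, 1↦4, 2↦0, 3↦6, 4↦1, 5↦6, 6↦0]  zeros at y ∈ {2, 6}
  x = 5: [0↦6, 1↦6, 2↦2, 3↦1, 4↦3, 5↦1, 6↦2]  zeros at y ∈ ∅
  x = 6: [0↦3, 1↦3, 2↦6, 3↦5, 4↦0, 5↦5, 6↦6]  zeros at y ∈ {4}
Collecting zeros: affine points = {(1, 4), (3, 2), (3, 6), (4, 2), (4, 6), (6, 4)}.
Total count |C(F_7)_aff| = 6.


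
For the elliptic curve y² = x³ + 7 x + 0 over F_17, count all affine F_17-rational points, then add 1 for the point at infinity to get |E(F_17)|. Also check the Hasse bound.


Affine points = {(0, 0), (1, 5), (1, 12), (7, 1), (7, 16), (10, 4), (10, 13), (16, 3), (16, 14)}; affine count = 9; |E(F_17)| = 10.

Discriminant check: Δ ∝ 4a³ + 27b² = 4·7³ + 27·0² = 4·343 + 27·0 ≡ 12 (mod 17). Nonzero ⇒ E is nonsingular.
For each x ∈ F_17, compute rhs = x³ + 7·x + 0 mod 17, then count y ∈ F_17 with y² ≡ rhs.
  x = 0: rhs = 0, matching y values: 0 (1 points).
  x = 1: rhs = 8, matching y values: 5, 12 (2 points).
  x = 2: rhs = 5, matching y values: none (0 points).
  x = 3: rhs = 14, matching y values: none (0 points).
  x = 4: rhs = 7, matching y values: none (0 points).
  x = 5: rhs = 7, matching y values: none (0 points).
  x = 6: rhs = 3, matching y values: none (0 points).
  x = 7: rhs = 1, matching y values: 1, 16 (2 points).
  x = 8: rhs = 7, matching y values: none (0 points).
  x = 9: rhs = 10, matching y values: none (0 points).
  x = 10: rhs = 16, matching y values: 4, 13 (2 points).
  x = 11: rhs = 14, matching y values: none (0 points).
  x = 12: rhs = 10, matching y values: none (0 points).
  x = 13: rhs = 10, matching y values: none (0 points).
  x = 14: rhs = 3, matching y values: none (0 points).
  x = 15: rhs = 12, matching y values: none (0 points).
  x = 16: rhs = 9, matching y values: 3, 14 (2 points).
Total affine count: 9.
Full point count |E(F_17)| = 9 + 1 = 10.
Hasse bound: |10 − (17+1)| = |-8| = 8 ≤ 2√17 ≈ 8.2462 ✓.


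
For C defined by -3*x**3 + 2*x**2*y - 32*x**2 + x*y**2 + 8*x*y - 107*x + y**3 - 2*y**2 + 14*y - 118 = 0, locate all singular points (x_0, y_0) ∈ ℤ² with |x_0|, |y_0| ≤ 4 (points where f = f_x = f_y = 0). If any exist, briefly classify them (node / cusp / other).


Singular points: {(-3, 2)}; classification: node.

Compute partial derivatives:
  f_x = -9*x**2 + 4*x*y - 64*x + y**2 + 8*y - 107.
  f_y = 2*x**2 + 2*x*y + 8*x + 3*y**2 - 4*y + 14.
Scan x_0 ∈ {−4, ..., 4}. For each x_0, f_y(x_0, y) is a polynomial in y; find its integer roots y ∈ {−4, ..., 4}, then test f_x and f at those candidates.
  x = -4: f_y(-4, y) = 3*y**2 - 12*y + 14; no integer root y with |y| ≤ 4.
  x = -3: f_y(-3, y) = 3*y**2 - 10*y + 8; vanishes at y ∈ {2}. (-3, 2): f_x = 0, f = 0 — SINGULAR.
  x = -2: f_y(-2, y) = 3*y**2 - 8*y + 6; no integer root y with |y| ≤ 4.
  x = -1: f_y(-1, y) = 3*y**2 - 6*y + 8; no integer root y with |y| ≤ 4.
  x = 0: f_y(0, y) = 3*y**2 - 4*y + 14; no integer root y with |y| ≤ 4.
  x = 1: f_y(1, y) = 3*y**2 - 2*y + 24; no integer root y with |y| ≤ 4.
  x = 2: f_y(2, y) = 3*y**2 + 38; no integer root y with |y| ≤ 4.
  x = 3: f_y(3, y) = 3*y**2 + 2*y + 56; no integer root y with |y| ≤ 4.
  x = 4: f_y(4, y) = 3*y**2 + 4*y + 78; no integer root y with |y| ≤ 4.
Only singular point on the grid: (-3, 2).
Classify: substitute x = -3 + u, y = 2 + v and expand: f = -3*u**3 + 2*u**2*v - u**2 + u*v**2 + v**3 + v**2.
No constant or linear terms (consistent with a singular point). Quadratic part: -u**2 + v**2. Cubic part: -3*u**3 + 2*u**2*v + u*v**2 + v**3.
The quadratic part v**2 - u**2 = (v − u)(v + u) splits into two distinct linear factors, so there are two distinct tangent lines y − 2 = ±(x − -3) — this is a node (ordinary double point).
Classification: node.


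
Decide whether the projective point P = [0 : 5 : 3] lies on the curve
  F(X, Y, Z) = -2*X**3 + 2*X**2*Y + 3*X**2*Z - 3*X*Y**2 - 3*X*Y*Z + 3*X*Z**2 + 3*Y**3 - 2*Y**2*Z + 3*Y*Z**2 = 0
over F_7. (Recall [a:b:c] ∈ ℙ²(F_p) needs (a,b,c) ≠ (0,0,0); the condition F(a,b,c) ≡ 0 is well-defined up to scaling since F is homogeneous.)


F(0,5,3) ≡ 3 (mod 7); P is NOT on the curve.

Evaluate F(0, 5, 3) term-by-term (mod 7).
  -2*X**3 ↦ -2·0·1·1 = 0
  2*X**2*Y ↦ 2·0·5·1 = 0
  3*X**2*Z ↦ 3·0·1·3 = 0
  -3*X*Y**2 ↦ -3·0·25·1 = 0
  -3*X*Y*Z ↦ -3·0·5·3 = 0
  3*X*Z**2 ↦ 3·0·1·9 = 0
  3*Y**3 ↦ 3·1·125·1 = 375
  -2*Y**2*Z ↦ -2·1·25·3 = -150
  3*Y*Z**2 ↦ 3·1·5·9 = 135
Sum: F(0, 5, 3) = (0) + (0) + (0) + (0) + (0) + (0) + (375) + (-150) + (135) = 360.
Reducing mod 7: 360 ≡ 3 (mod 7).
Since F(a, b, c) ≡ 3 ≠ 0 (mod 7), P does NOT lie on the curve.


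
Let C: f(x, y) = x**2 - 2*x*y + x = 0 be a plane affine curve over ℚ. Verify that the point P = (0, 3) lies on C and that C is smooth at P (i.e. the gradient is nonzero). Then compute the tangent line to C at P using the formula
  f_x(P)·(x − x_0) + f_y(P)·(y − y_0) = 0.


Tangent line at P: -5*x = 0.

Step 1: f(0, 3) = 0, so P lies on C.
Step 2: partial derivatives
  f_x(x, y) = 2*x - 2*y + 1, f_y(x, y) = -2*x.
  f_x(P) = -5, f_y(P) = 0 (gradient nonzero, so P is smooth).
Step 3: tangent line at P: -5·(x − 0) + 0·(y − 3) = 0.
Expanding: -5*x = 0.


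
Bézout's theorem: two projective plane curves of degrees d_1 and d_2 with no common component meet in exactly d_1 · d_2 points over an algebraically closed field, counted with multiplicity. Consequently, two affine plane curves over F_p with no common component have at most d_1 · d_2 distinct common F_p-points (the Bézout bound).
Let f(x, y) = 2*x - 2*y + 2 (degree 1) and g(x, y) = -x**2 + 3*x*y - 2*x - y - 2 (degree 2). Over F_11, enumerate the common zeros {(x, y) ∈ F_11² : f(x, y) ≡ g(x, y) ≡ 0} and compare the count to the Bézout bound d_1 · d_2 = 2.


Common zeros: ∅; count = 0; Bézout bound = 2.

deg(f) = 1, deg(g) = 2, so Bézout bound = 2.
Scan x ∈ F_11. For each x, list the y ∈ F_11 with f(x, y) ≡ 0 and those with g(x, y) ≡ 0 (mod 11); the common zeros in that column are the intersection.
  x = 0: f ≡ 0 at y ∈ {1}; g ≡ 0 at y ∈ {9}; common: ∅.
  x = 1: f ≡ 0 at y ∈ {2}; g ≡ 0 at y ∈ {8}; common: ∅.
  x = 2: f ≡ 0 at y ∈ {3}; g ≡ 0 at y ∈ {2}; common: ∅.
  x = 3: f ≡ 0 at y ∈ {4}; g ≡ 0 at y ∈ {9}; common: ∅.
  x = 4: f ≡ 0 at y ∈ {5}; g ≡ 0 at y ∈ ∅; common: ∅.
  x = 5: f ≡ 0 at y ∈ {6}; g ≡ 0 at y ∈ {5}; common: ∅.
  x = 6: f ≡ 0 at y ∈ {7}; g ≡ 0 at y ∈ {1}; common: ∅.
  x = 7: f ≡ 0 at y ∈ {8}; g ≡ 0 at y ∈ {6}; common: ∅.
  x = 8: f ≡ 0 at y ∈ {9}; g ≡ 0 at y ∈ {5}; common: ∅.
  x = 9: f ≡ 0 at y ∈ {10}; g ≡ 0 at y ∈ {6}; common: ∅.
  x = 10: f ≡ 0 at y ∈ {0}; g ≡ 0 at y ∈ {8}; common: ∅.
Collecting: common zeros = ∅, so the count is 0.
Comparison with the Bézout bound: 0 ≤ 2 = deg(f)·deg(g), as expected for curves with no common component (the affine F_11-count falls short of the bound because intersections may lie at infinity, over extension fields, or carry multiplicity).


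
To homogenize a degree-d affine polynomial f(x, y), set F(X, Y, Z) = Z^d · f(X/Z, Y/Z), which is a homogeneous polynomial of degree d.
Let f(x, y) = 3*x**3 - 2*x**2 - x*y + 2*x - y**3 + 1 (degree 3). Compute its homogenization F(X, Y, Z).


F(X, Y, Z) = 3*X**3 - 2*X**2*Z - X*Y*Z + 2*X*Z**2 - Y**3 + Z**3

deg(f) = 3.
Substitute x = X/Z, y = Y/Z into f, then multiply by Z^3.
  monomial 3·x^3·y^0 ↦ 3·X^3·Y^0·Z^0.
  monomial -2·x^2·y^0 ↦ -2·X^2·Y^0·Z^1.
  monomial -1·x^1·y^1 ↦ -1·X^1·Y^1·Z^1.
  monomial 2·x^1·y^0 ↦ 2·X^1·Y^0·Z^2.
  monomial -1·x^0·y^3 ↦ -1·X^0·Y^3·Z^0.
  monomial 1·x^0·y^0 ↦ 1·X^0·Y^0·Z^3.
Collecting: F(X, Y, Z) = 3*X**3 - 2*X**2*Z - X*Y*Z + 2*X*Z**2 - Y**3 + Z**3.


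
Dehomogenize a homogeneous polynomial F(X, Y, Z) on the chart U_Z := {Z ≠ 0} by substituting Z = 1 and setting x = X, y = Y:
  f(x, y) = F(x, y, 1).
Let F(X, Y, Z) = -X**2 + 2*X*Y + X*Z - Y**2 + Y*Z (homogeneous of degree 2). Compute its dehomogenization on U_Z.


f(x, y) = -x**2 + 2*x*y + x - y**2 + y

On U_Z we set Z = 1. Each monomial c·X^i·Y^j·Z^k in F becomes c·x^i·y^j·1^k = c·x^i·y^j.
Substituting Z = 1: F(X, Y, 1) = -x**2 + 2*x*y + x - y**2 + y.
Note: deg(f) ≤ deg(F) = 2; strict inequality happens when F is divisible by Z (lost terms).


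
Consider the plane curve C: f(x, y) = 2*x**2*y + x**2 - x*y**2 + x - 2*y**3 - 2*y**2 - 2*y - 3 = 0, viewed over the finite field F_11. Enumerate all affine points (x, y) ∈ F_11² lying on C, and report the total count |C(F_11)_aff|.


Affine F_11-points: {(2, 4), (3, 5), (4, 6), (5, 1), (6, 1), (7, 4), (8, 6), (10, 3)}; count = 8.

For each of the 121 pairs (x, y) ∈ F_11², evaluate f(x, y) mod 11. Record the zeros.
  x = 0: [0↦8, 1↦2, 2↦2, 3↦7, 4↦5, 5↦6, 6↦9, 7↦2, 8↦6, 9↦9, 10↦10]  zeros at y ∈ ∅
  x = 1: [0↦10, 1↦5, 2↦4, 3↦6, 4↦10, 5↦4, 6↦9, 7↦2, 8↦4, 9↦3, 10↦9]  zeros at y ∈ ∅
  x = 2: [0↦3, 1↦3, 2↦5, 3↦8, 4↦0, 5↦2, 6↦2, 7↦10, 8↦3, 9↦2, 10↦6]  zeros at y ∈ {4}
  x = 3: [0↦9, 1↦7, 2↦5, 3↦2, 4↦8, 5↦0, 6↦10, 7↦4, 8↦3, 9↦6, 10↦1]  zeros at y ∈ {5}
  x = 4: [0↦6, 1↦6, 2↦4, 3↦10, 4↦1, 5↦9, 6↦0, 7↦6, 8↦4, 9↦4, 10↦5]  zeros at y ∈ {6}
  x = 5: [0↦5, 1↦0, 2↦2, 3↦10, 4↦1, 5↦7, 6↦5, 7↦5, 8↦6, 9↦7, 10↦7]  zeros at y ∈ {1}
  x = 6: [0↦6, 1↦0, 2↦10, 3↦2, 4↦8, 5↦5, 6↦3, 7↦1, 8↦9, 9↦4, 10↦7]  zeros at y ∈ {1}
  x = 7: [0↦9, 1↦6, 2↦6, 3↦8, 4↦0, 5↦3, 6↦5, 7↦5, 8↦2, 9↦6, 10↦5]  zeros at y ∈ {4}
  x = 8: [0↦3, 1↦7, 2↦1, 3↦6, 4↦10, 5↦1, 6↦0, 7↦6, 8↦7, 9↦2, 10↦1]  zeros at y ∈ {6}
  x = 9: [0↦10, 1↦3, 2↦6, 3↦7, 4↦5, 5↦10, 6↦10, 7↦4, 8↦2, 9↦3, 10↦6]  zeros at y ∈ ∅
  x = 10: [0↦8, 1↦5, 2↦10, 3↦0, 4↦7, 5↦8, 6↦2, 7↦10, 8↦9, 9↦9, 10↦9]  zeros at y ∈ {3}
Collecting zeros: affine points = {(2, 4), (3, 5), (4, 6), (5, 1), (6, 1), (7, 4), (8, 6), (10, 3)}.
Total count |C(F_11)_aff| = 8.


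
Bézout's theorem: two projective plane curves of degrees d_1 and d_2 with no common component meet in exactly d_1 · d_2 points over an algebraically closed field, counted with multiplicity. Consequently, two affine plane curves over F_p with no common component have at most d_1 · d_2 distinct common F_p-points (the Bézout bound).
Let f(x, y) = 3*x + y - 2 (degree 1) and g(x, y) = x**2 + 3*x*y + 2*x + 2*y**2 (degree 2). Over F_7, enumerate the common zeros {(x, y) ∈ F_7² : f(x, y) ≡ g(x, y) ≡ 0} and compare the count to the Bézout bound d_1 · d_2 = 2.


Common zeros: ∅; count = 0; Bézout bound = 2.

deg(f) = 1, deg(g) = 2, so Bézout bound = 2.
Scan x ∈ F_7. For each x, list the y ∈ F_7 with f(x, y) ≡ 0 and those with g(x, y) ≡ 0 (mod 7); the common zeros in that column are the intersection.
  x = 0: f ≡ 0 at y ∈ {2}; g ≡ 0 at y ∈ {0}; common: ∅.
  x = 1: f ≡ 0 at y ∈ {6}; g ≡ 0 at y ∈ ∅; common: ∅.
  x = 2: f ≡ 0 at y ∈ {3}; g ≡ 0 at y ∈ {2}; common: ∅.
  x = 3: f ≡ 0 at y ∈ {0}; g ≡ 0 at y ∈ ∅; common: ∅.
  x = 4: f ≡ 0 at y ∈ {4}; g ≡ 0 at y ∈ {2, 6}; common: ∅.
  x = 5: f ≡ 0 at y ∈ {1}; g ≡ 0 at y ∈ {0, 3}; common: ∅.
  x = 6: f ≡ 0 at y ∈ {5}; g ≡ 0 at y ∈ ∅; common: ∅.
Collecting: common zeros = ∅, so the count is 0.
Comparison with the Bézout bound: 0 ≤ 2 = deg(f)·deg(g), as expected for curves with no common component (the affine F_7-count falls short of the bound because intersections may lie at infinity, over extension fields, or carry multiplicity).
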